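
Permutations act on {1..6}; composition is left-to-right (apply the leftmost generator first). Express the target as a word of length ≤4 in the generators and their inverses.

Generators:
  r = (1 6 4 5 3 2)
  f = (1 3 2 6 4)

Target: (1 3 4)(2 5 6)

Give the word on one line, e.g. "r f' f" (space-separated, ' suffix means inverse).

  after r': (1 2 3 5 4 6)
  after r': (1 3 4)(2 5 6)

r' r'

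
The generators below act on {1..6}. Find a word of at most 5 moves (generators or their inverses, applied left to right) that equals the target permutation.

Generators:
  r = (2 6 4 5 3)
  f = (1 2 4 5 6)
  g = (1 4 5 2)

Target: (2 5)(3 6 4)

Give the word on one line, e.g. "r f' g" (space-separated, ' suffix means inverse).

  after f: (1 2 4 5 6)
  after r: (1 6)(2 5 4 3)
  after f: (2 6)(3 4)
  after g': (1 2 6 5 4 3)
  after f': (2 5)(3 6 4)

f r f g' f'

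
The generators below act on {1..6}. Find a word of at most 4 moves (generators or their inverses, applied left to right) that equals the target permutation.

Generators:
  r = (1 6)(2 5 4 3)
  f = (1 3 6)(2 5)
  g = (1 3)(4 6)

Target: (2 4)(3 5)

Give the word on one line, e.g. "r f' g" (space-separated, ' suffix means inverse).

r' r'

  after r': (1 6)(2 3 4 5)
  after r': (2 4)(3 5)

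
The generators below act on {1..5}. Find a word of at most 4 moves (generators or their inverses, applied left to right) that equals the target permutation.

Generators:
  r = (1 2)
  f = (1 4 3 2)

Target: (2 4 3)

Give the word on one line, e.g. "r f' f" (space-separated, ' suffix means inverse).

  after r: (1 2)
  after f: (2 4 3)

r f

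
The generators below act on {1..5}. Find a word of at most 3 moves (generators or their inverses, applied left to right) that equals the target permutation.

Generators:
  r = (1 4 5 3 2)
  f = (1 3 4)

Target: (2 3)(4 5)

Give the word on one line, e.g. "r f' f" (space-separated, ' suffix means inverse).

  after r: (1 4 5 3 2)
  after f: (2 3)(4 5)

r f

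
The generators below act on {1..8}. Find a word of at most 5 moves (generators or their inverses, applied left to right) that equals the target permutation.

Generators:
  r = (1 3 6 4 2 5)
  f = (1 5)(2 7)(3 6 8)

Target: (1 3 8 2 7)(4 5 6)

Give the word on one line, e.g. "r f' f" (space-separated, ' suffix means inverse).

  after f': (1 5)(2 7)(3 8 6)
  after r: (2 7 5 3 8 4)
  after r: (1 3 8 2 7)(4 5 6)

f' r r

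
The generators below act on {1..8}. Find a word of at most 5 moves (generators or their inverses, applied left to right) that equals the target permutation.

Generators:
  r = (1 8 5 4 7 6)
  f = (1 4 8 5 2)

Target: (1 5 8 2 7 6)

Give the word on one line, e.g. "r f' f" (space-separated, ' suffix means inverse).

f f r

  after f: (1 4 8 5 2)
  after f: (1 8 2 4 5)
  after r: (1 5 8 2 7 6)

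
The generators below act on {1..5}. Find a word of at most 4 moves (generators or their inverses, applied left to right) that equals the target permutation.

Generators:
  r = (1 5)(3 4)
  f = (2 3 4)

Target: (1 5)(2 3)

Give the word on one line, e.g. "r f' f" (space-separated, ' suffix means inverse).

r' f

  after r': (1 5)(3 4)
  after f: (1 5)(2 3)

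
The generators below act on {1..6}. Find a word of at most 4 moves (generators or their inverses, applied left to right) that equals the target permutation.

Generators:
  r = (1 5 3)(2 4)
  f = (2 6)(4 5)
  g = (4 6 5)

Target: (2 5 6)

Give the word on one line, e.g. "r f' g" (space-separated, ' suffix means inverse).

  after f': (2 6)(4 5)
  after g: (2 5 6)

f' g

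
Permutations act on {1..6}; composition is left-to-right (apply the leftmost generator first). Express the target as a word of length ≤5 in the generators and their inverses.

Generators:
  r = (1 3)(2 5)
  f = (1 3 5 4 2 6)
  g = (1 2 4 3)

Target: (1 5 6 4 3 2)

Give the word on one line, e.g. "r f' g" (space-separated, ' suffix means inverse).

r g' f' g

  after r: (1 3)(2 5)
  after g': (1 4 2 5)
  after f': (1 5 6 2 3)
  after g: (1 5 6 4 3 2)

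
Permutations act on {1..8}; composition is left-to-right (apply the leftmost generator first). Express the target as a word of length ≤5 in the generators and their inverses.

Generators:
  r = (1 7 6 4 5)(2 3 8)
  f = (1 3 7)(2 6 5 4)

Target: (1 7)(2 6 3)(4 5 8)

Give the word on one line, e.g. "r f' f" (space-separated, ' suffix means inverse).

  after r: (1 7 6 4 5)(2 3 8)
  after f: (2 7 5 3 8 6)
  after r: (1 7)(2 6 3)(4 5 8)

r f r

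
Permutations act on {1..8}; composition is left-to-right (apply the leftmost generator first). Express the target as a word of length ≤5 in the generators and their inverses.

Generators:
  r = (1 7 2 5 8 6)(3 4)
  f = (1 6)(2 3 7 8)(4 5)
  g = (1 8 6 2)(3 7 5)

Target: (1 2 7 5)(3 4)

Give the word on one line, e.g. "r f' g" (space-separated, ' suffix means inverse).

g f' g' f'

  after g: (1 8 6 2)(3 7 5)
  after f': (1 7 4 5 2 6 8)
  after g': (1 3 5 6)(2 8)(4 7)
  after f': (1 2 7 5)(3 4)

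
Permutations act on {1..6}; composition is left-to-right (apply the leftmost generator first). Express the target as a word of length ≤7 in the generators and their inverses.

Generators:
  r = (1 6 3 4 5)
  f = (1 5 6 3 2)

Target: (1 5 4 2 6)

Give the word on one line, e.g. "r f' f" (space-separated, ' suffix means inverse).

f r' r' r' f'

  after f: (1 5 6 3 2)
  after r': (1 4 3 2 5)
  after r': (1 3 2 4 6)
  after r': (1 6 5 4)(2 3)
  after f': (1 5 4 2 6)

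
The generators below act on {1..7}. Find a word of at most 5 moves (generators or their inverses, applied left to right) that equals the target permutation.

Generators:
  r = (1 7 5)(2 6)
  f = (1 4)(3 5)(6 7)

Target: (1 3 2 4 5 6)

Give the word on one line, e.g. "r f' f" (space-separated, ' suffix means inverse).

f r' f' r' f

  after f: (1 4)(3 5)(6 7)
  after r': (1 4 5 3 7 2 6)
  after f': (2 7)(3 6 4)
  after r': (1 5 7 6 4 3 2)
  after f: (1 3 2 4 5 6)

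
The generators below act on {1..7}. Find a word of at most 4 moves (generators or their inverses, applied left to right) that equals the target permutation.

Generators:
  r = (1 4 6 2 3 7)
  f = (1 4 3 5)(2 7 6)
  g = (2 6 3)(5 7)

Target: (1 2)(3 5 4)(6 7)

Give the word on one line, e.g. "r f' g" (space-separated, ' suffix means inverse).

f' r' g' f'

  after f': (1 5 3 4)(2 6 7)
  after r': (1 5 2 4 7 6 3)
  after g': (1 7 2 4 5 3)
  after f': (1 2)(3 5 4)(6 7)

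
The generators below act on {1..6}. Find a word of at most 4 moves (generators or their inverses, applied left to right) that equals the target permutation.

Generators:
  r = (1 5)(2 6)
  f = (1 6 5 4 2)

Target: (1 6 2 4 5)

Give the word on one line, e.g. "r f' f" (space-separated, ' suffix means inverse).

r f f r'

  after r: (1 5)(2 6)
  after f: (1 4 2 5 6)
  after f: (1 2 4)
  after r': (1 6 2 4 5)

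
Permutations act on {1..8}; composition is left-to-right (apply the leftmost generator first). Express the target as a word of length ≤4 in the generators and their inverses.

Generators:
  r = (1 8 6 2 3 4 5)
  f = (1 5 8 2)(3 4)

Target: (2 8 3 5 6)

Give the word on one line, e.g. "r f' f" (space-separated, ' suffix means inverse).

  after f: (1 5 8 2)(3 4)
  after r: (2 8 3 5 6)

f r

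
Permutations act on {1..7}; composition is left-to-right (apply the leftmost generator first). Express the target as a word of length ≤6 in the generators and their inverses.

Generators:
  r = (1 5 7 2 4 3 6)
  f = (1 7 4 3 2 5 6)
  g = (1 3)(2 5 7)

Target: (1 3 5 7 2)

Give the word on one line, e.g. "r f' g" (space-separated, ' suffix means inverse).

  after f: (1 7 4 3 2 5 6)
  after f: (1 4 2 6 7 3 5)
  after g: (1 4 5 3 7)(2 6)
  after g: (1 4 7 3 2 6 5)
  after f: (1 3 5 7 2)

f f g g f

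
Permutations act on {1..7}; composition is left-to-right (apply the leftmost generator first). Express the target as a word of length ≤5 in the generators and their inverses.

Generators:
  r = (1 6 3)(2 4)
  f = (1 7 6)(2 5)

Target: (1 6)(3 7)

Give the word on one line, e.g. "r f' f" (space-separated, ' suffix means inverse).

  after f': (1 6 7)(2 5)
  after r: (1 3)(2 5 4)(6 7)
  after r: (2 5)(3 6 7)
  after f': (1 6)(3 7)

f' r r f'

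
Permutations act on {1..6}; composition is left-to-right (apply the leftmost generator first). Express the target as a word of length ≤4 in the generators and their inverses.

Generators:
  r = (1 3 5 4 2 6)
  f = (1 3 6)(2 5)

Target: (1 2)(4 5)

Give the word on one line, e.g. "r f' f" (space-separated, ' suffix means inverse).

f' r' f f

  after f': (1 6 3)(2 5)
  after r': (1 2 3 6)(4 5)
  after f: (1 5 4 2 6 3)
  after f: (1 2)(4 5)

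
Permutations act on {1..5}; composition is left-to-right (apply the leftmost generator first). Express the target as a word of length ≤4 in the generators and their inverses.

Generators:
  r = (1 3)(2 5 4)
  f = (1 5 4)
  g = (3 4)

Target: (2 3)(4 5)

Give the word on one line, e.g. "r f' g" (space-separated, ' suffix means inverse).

  after r: (1 3)(2 5 4)
  after f: (1 3 5)(2 4)
  after f: (1 3 4 2)
  after r: (2 3)(4 5)

r f f r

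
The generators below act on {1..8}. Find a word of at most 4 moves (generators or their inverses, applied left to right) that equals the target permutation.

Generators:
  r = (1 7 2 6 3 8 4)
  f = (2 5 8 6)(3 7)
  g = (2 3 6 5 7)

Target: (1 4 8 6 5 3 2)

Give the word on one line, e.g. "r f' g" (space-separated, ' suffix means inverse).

g' r' g

  after g': (2 7 5 6 3)
  after r': (1 4 8 3 7 5 2)
  after g: (1 4 8 6 5 3 2)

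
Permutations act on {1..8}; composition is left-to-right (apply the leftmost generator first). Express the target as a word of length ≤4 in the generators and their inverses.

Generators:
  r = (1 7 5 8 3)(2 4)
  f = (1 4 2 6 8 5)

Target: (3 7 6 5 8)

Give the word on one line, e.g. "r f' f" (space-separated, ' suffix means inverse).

  after f: (1 4 2 6 8 5)
  after r: (1 2 6 3)(5 7)
  after r: (1 4 2 6)(3 7 8)
  after f': (3 7 6 5 8)

f r r f'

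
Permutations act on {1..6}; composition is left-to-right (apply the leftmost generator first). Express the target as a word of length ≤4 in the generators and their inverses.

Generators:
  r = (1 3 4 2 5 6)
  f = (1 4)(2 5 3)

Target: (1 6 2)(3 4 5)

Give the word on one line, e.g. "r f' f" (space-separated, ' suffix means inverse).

r' f'

  after r': (1 6 5 2 4 3)
  after f': (1 6 2)(3 4 5)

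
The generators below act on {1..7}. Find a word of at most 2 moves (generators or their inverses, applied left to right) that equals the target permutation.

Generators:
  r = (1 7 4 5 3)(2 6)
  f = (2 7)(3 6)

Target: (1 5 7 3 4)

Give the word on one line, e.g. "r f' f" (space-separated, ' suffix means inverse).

  after r': (1 3 5 4 7)(2 6)
  after r': (1 5 7 3 4)

r' r'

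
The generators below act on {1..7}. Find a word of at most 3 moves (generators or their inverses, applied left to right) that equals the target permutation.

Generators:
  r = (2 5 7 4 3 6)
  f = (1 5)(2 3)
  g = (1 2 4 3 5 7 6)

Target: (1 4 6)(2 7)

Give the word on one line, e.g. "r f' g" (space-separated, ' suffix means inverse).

  after f: (1 5)(2 3)
  after g: (1 7 6)(2 5)(3 4)
  after r: (1 4 6)(2 7)

f g r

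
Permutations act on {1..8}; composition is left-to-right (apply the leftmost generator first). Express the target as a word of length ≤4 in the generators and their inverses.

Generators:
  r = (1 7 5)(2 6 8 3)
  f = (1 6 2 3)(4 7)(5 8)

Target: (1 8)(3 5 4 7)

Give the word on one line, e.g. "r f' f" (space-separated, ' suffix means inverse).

  after r': (1 5 7)(2 3 8 6)
  after f': (1 8)(3 5 4 7)

r' f'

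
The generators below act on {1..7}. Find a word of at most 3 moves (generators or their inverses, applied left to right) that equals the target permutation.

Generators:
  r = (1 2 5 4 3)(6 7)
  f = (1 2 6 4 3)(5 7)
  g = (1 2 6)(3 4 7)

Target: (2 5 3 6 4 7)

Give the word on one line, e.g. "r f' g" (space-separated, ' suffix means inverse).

r g'

  after r: (1 2 5 4 3)(6 7)
  after g': (2 5 3 6 4 7)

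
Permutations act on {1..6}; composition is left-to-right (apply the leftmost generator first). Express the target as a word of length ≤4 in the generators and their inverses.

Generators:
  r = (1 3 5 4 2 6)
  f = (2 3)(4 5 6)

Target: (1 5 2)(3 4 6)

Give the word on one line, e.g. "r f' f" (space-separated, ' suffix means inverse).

r r

  after r: (1 3 5 4 2 6)
  after r: (1 5 2)(3 4 6)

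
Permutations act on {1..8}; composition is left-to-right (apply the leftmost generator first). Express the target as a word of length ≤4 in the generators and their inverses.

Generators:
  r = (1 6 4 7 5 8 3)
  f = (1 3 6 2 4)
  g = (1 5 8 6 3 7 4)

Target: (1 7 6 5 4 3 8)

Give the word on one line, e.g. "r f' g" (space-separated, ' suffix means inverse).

g' g'

  after g': (1 4 7 3 6 8 5)
  after g': (1 7 6 5 4 3 8)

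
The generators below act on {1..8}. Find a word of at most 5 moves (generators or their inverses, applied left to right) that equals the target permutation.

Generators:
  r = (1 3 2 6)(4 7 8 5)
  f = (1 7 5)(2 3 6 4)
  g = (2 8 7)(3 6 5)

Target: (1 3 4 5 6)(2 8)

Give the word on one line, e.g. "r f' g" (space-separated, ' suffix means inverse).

  after f': (1 5 7)(2 4 6 3)
  after r: (1 4)(2 7 3 6)(5 8)
  after g': (1 4)(2 8 6 7 5)
  after f: (1 2 8 4 7)(3 6 5)
  after f: (1 3 4 5 6)(2 8)

f' r g' f f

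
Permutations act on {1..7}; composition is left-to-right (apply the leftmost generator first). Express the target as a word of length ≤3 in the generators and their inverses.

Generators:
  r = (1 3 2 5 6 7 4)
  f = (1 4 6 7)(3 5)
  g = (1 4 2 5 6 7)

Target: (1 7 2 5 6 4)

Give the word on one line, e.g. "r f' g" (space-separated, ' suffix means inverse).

  after f: (1 4 6 7)(3 5)
  after f: (1 6)(4 7)
  after g: (1 7 2 5 6 4)

f f g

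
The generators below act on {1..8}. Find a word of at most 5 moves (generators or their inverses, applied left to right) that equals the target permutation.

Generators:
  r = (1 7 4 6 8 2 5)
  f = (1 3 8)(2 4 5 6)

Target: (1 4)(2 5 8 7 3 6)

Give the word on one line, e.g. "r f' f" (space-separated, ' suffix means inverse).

f r' f r' r'

  after f: (1 3 8)(2 4 5 6)
  after r': (1 3 6 8 5 4 2 7)
  after f: (1 8 6)(2 7 3)
  after r': (1 6 5 2)(3 8 4 7)
  after r': (1 4)(2 5 8 7 3 6)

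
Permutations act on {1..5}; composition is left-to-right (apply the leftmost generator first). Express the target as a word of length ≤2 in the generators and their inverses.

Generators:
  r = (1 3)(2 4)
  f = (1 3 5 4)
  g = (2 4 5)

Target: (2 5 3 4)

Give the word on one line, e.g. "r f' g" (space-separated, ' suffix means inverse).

r f'

  after r: (1 3)(2 4)
  after f': (2 5 3 4)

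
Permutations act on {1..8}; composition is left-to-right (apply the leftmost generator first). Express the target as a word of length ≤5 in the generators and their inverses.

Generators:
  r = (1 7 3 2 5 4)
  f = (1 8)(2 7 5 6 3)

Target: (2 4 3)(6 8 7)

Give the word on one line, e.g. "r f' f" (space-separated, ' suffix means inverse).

  after f: (1 8)(2 7 5 6 3)
  after r': (1 8 4 5 6 7 2)
  after r': (1 8 5 6)(2 4)(3 7)
  after f': (2 4 3)(6 8 7)

f r' r' f'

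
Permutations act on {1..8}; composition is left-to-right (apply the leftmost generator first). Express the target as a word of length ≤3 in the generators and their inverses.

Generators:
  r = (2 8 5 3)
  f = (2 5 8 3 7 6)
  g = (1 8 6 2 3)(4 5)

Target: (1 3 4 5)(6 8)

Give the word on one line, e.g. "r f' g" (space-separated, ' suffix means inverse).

  after r': (2 3 5 8)
  after g': (1 3 4 5)(6 8)

r' g'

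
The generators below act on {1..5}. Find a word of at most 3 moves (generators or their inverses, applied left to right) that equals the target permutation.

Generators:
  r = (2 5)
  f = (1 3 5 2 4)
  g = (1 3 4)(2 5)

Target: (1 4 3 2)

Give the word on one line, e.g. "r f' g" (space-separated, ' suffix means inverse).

  after f: (1 3 5 2 4)
  after g: (1 4 3 2)

f g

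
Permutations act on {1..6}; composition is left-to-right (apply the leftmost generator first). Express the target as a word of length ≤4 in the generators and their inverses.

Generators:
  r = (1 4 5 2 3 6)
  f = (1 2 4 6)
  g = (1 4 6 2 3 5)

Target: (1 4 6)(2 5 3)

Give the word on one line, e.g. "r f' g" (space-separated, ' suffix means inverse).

f' g'

  after f': (1 6 4 2)
  after g': (1 4 6)(2 5 3)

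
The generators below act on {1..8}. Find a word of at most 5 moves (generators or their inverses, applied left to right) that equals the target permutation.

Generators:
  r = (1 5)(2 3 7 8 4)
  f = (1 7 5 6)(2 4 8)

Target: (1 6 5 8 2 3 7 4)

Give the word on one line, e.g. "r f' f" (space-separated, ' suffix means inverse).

f' r f' r f'

  after f': (1 6 5 7)(2 8 4)
  after r: (1 6)(2 4 3 7 5 8)
  after f': (1 5 4 3)
  after r: (2 3 5)(4 7 8)
  after f': (1 6 5 8 2 3 7 4)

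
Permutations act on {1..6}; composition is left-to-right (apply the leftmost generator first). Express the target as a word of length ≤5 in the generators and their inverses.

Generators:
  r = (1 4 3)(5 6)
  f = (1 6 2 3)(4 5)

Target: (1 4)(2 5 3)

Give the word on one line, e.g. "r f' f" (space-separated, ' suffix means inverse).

f r' f'

  after f: (1 6 2 3)(4 5)
  after r': (1 5)(2 4 6)
  after f': (1 4)(2 5 3)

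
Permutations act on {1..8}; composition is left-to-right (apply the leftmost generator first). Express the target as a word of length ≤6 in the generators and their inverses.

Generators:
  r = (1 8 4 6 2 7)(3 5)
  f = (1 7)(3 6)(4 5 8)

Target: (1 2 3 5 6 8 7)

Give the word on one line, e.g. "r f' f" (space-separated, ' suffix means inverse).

f f f r' f

  after f: (1 7)(3 6)(4 5 8)
  after f: (4 8 5)
  after f: (1 7)(3 6)
  after r': (1 2 6 5 3 4 8)
  after f: (1 2 3 5 6 8 7)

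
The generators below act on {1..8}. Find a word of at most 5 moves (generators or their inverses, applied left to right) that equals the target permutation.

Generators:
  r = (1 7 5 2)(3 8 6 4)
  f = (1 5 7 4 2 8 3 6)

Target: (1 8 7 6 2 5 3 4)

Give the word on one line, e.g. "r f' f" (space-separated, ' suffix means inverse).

f f f f f

  after f: (1 5 7 4 2 8 3 6)
  after f: (1 7 2 3)(4 8 6 5)
  after f: (1 4 3 5 2 6 7 8)
  after f: (1 2)(3 7)(4 6)(5 8)
  after f: (1 8 7 6 2 5 3 4)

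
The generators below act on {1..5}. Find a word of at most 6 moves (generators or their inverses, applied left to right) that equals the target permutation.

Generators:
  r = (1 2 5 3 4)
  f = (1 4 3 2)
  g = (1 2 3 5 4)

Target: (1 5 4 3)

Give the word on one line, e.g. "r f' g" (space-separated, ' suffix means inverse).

f' r' g' g'

  after f': (1 2 3 4)
  after r': (2 5)
  after g': (1 4 5)(2 3)
  after g': (1 5 4 3)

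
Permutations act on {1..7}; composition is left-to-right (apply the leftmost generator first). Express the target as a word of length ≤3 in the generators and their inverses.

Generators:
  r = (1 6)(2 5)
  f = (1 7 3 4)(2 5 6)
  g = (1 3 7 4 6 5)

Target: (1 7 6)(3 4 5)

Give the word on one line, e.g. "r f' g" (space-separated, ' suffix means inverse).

  after g: (1 3 7 4 6 5)
  after g: (1 7 6)(3 4 5)

g g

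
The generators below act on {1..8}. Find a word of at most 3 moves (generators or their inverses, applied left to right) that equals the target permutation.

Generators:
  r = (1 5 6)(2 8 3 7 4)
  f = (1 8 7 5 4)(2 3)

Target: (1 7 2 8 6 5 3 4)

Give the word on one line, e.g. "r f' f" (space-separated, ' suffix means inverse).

  after f': (1 4 5 7 8)(2 3)
  after r': (1 7 2 8 6 5 3 4)

f' r'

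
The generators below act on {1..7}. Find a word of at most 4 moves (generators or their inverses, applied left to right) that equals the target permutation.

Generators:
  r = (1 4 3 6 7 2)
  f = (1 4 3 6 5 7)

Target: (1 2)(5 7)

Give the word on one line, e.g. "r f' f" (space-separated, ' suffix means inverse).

r' f

  after r': (1 2 7 6 3 4)
  after f: (1 2)(5 7)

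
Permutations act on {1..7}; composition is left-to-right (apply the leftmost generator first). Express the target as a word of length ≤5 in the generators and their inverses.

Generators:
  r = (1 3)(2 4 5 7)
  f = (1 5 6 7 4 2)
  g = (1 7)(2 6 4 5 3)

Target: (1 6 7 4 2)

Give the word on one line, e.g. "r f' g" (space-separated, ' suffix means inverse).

  after g: (1 7)(2 6 4 5 3)
  after g: (2 4 3 6 5)
  after f': (1 2 7 6)(3 5 4)
  after g: (1 6 7 4 2)

g g f' g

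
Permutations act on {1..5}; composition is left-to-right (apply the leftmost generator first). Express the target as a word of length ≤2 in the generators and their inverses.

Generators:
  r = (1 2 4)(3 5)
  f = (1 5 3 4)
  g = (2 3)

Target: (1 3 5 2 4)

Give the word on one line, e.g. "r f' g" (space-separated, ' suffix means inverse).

r g'

  after r: (1 2 4)(3 5)
  after g': (1 3 5 2 4)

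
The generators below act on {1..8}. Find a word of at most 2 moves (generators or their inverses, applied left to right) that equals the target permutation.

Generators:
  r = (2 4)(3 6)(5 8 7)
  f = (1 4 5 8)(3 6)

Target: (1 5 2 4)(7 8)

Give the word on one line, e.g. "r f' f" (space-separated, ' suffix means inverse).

  after f': (1 8 5 4)(3 6)
  after r': (1 5 2 4)(7 8)

f' r'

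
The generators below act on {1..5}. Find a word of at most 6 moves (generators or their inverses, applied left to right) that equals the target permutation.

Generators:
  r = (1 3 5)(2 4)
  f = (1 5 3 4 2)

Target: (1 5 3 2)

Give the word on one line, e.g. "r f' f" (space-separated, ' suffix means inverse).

  after r': (1 5 3)(2 4)
  after f': (2 3)
  after r: (1 3 4 2 5)
  after r: (1 5 3 2)

r' f' r r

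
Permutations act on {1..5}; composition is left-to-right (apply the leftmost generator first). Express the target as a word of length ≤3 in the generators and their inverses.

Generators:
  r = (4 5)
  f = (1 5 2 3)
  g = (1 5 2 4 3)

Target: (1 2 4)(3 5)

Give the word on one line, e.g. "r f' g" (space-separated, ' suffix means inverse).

g f

  after g: (1 5 2 4 3)
  after f: (1 2 4)(3 5)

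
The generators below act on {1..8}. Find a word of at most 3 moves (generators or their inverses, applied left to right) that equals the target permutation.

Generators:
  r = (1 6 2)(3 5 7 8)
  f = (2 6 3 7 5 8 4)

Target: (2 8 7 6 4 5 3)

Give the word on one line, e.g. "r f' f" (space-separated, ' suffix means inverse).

f' f'

  after f': (2 4 8 5 7 3 6)
  after f': (2 8 7 6 4 5 3)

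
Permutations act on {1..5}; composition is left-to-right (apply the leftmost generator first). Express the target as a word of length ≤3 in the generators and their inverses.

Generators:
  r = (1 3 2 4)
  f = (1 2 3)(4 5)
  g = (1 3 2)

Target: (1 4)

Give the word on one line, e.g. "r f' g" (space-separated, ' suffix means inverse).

g' r

  after g': (1 2 3)
  after r: (1 4)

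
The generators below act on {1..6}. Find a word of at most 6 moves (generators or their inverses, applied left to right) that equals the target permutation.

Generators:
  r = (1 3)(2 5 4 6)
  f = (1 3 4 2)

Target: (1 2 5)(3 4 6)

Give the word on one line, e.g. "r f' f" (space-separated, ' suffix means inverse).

  after r': (1 3)(2 6 4 5)
  after r': (2 4)(5 6)
  after r': (1 3)(2 5 4 6)
  after f': (2 5 3)(4 6)
  after f': (1 2 5)(3 4 6)

r' r' r' f' f'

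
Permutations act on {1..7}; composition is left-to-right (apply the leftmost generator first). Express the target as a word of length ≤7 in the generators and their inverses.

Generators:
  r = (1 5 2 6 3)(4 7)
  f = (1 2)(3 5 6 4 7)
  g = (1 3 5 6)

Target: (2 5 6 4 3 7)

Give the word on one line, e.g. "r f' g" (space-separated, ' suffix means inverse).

  after r: (1 5 2 6 3)(4 7)
  after g: (1 6 5 2)(4 7)
  after f': (1 5)(3 7 6)
  after f': (1 3 4 6 7 5 2)
  after r: (2 5 6 4 3 7)

r g f' f' r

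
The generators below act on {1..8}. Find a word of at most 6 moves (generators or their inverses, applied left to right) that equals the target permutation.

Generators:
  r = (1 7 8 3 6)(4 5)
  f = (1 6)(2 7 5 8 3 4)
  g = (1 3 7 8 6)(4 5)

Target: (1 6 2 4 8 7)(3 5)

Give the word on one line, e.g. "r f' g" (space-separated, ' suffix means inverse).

g r f' g r

  after g: (1 3 7 8 6)(4 5)
  after r: (1 6 7 3 8)
  after f': (2 4 3 5 7 8 6)
  after g: (1 3 4 7 6 2 5 8)
  after r: (1 6 2 4 8 7)(3 5)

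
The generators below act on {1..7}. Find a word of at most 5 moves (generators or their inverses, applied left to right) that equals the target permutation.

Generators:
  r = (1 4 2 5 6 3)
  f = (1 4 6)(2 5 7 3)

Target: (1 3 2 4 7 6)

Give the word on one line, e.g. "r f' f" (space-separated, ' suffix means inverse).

f r f'

  after f: (1 4 6)(2 5 7 3)
  after r: (1 2 6 4 3 5 7)
  after f': (1 3 2 4 7 6)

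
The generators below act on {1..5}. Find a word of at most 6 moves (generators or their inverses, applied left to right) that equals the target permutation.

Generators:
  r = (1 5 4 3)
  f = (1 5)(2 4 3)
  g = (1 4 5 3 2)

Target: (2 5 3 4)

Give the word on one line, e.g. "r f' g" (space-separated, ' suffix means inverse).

r' f g' r

  after r': (1 3 4 5)
  after f: (1 2 4)
  after g': (1 3 5 4 2)
  after r: (2 5 3 4)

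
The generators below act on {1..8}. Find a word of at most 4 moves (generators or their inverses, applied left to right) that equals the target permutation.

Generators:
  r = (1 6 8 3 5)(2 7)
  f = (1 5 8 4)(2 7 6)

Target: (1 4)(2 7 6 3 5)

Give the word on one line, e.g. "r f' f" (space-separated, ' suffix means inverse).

r r f

  after r: (1 6 8 3 5)(2 7)
  after r: (1 8 5 6 3)
  after f: (1 4)(2 7 6 3 5)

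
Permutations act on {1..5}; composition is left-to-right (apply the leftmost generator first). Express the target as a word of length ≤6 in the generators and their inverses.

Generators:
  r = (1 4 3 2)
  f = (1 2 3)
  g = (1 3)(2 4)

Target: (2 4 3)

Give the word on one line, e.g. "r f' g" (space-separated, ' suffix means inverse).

  after g': (1 3)(2 4)
  after f: (2 4 3)
  after g': (1 3 4)
  after g': (2 4 3)

g' f g' g'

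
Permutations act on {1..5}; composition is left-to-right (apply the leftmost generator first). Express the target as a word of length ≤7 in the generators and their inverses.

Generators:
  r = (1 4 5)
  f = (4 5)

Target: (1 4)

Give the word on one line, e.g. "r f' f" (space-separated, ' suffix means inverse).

f' r' r' f' f'

  after f': (4 5)
  after r': (1 5)
  after r': (1 4)
  after f': (1 5 4)
  after f': (1 4)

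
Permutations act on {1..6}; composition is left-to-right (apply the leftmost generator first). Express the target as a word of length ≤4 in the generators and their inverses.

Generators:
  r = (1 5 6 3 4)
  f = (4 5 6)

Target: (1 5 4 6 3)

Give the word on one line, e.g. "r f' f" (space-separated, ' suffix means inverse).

r' f' r'

  after r': (1 4 3 6 5)
  after f': (1 6 4 3 5)
  after r': (1 5 4 6 3)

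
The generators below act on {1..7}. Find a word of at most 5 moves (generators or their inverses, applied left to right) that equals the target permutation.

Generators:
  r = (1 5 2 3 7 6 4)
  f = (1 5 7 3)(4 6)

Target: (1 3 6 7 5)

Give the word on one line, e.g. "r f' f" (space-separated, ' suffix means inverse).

  after f: (1 5 7 3)(4 6)
  after r': (2 5 3 4 7)
  after f': (1 3 6 4 5 7 2)
  after f': (1 7 2 3 4)
  after r': (1 3 6 7 5)

f r' f' f' r'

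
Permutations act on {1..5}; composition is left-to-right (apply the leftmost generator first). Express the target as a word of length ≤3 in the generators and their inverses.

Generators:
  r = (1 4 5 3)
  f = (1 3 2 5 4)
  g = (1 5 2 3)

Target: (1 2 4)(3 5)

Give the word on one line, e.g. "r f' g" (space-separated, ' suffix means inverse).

  after g': (1 3 2 5)
  after f: (1 2 4)(3 5)

g' f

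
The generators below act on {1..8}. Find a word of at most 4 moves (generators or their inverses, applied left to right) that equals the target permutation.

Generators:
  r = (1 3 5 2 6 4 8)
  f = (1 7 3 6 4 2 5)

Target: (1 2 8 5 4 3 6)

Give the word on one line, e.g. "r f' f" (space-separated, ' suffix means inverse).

  after r': (1 8 4 6 2 5 3)
  after r': (1 4 2 3 8 6 5)
  after r': (1 6 3 4 5 8 2)
  after r': (1 2 8 5 4 3 6)

r' r' r' r'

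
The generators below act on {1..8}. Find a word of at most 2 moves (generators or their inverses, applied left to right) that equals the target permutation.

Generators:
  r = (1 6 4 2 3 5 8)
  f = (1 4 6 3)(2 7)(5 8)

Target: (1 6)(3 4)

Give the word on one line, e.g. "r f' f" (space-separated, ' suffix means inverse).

f f

  after f: (1 4 6 3)(2 7)(5 8)
  after f: (1 6)(3 4)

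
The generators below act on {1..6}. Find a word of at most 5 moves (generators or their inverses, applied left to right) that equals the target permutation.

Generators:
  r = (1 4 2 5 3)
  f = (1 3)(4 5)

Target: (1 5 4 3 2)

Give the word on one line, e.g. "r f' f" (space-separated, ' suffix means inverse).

  after f': (1 3)(4 5)
  after r': (1 5)(2 4)
  after r': (1 2)(3 5)
  after f': (1 2 3 4 5)
  after r: (1 5 4 3 2)

f' r' r' f' r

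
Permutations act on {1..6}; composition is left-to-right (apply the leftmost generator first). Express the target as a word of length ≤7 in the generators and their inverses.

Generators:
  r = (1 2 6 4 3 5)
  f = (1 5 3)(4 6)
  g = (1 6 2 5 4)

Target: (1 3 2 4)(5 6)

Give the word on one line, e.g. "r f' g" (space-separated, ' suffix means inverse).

g f' r g g

  after g: (1 6 2 5 4)
  after f': (1 4 3 5 6 2)
  after r: (1 3)(4 5)
  after g: (1 3 6 2 5)
  after g: (1 3 2 4)(5 6)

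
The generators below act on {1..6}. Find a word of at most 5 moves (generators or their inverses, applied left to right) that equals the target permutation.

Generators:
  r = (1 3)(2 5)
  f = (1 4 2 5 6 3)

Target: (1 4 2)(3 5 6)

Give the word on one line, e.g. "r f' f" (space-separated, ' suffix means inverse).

r' f f r'

  after r': (1 3)(2 5)
  after f: (2 6 3 4)
  after f: (1 4 5 6)(2 3)
  after r': (1 4 2)(3 5 6)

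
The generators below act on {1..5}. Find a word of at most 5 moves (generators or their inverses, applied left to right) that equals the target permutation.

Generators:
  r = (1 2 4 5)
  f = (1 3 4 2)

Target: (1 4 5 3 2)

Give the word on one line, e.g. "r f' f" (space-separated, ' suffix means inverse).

f' r f r

  after f': (1 2 4 3)
  after r: (1 4 3 2 5)
  after f: (1 2 5 3)
  after r: (1 4 5 3 2)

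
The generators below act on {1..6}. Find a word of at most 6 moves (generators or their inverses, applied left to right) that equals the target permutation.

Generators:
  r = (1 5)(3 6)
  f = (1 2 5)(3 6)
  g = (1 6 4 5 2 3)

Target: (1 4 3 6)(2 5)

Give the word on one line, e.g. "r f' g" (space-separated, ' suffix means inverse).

  after g: (1 6 4 5 2 3)
  after f': (1 3 5)(2 6 4)
  after f': (1 6 4)(2 3)
  after g: (1 4 6 5 2)
  after r: (1 4 3 6)(2 5)

g f' f' g r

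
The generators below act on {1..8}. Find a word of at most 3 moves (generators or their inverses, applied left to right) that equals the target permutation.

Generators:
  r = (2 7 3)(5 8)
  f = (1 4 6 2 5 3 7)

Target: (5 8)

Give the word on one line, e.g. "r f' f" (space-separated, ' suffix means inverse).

  after r: (2 7 3)(5 8)
  after r: (2 3 7)
  after r: (5 8)

r r r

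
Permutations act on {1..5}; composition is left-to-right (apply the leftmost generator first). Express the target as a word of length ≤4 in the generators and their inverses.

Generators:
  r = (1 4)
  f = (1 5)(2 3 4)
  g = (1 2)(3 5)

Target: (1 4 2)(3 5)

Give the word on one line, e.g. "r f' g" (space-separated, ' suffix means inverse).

r g

  after r: (1 4)
  after g: (1 4 2)(3 5)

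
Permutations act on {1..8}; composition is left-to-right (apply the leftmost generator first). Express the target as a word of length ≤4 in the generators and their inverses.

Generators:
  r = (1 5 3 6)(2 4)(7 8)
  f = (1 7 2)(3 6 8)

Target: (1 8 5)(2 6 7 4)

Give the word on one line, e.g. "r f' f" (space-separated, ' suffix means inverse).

  after f: (1 7 2)(3 6 8)
  after r': (1 8 5)(2 6 7 4)

f r'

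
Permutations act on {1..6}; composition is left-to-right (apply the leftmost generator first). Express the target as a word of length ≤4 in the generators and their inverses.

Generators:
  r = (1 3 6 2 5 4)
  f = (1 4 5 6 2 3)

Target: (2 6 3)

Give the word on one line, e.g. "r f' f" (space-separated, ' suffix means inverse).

  after r: (1 3 6 2 5 4)
  after f: (2 6 3)

r f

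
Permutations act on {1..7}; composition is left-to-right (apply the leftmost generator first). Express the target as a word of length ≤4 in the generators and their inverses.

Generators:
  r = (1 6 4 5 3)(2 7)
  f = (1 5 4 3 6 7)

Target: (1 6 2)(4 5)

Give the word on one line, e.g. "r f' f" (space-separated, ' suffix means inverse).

  after f: (1 5 4 3 6 7)
  after r: (1 3 4)(2 7 6)
  after f: (1 6 2)(4 5)

f r f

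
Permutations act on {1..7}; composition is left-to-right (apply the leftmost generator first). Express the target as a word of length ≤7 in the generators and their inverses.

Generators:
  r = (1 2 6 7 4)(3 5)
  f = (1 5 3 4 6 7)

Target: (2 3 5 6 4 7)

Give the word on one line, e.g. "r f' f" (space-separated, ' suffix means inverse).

  after r': (1 4 7 6 2)(3 5)
  after f: (1 6 2 5 4)
  after r: (1 7 4 2 3 5)
  after r: (1 4 6 7)(2 5)
  after r: (2 3 5 6 4 7)

r' f r r r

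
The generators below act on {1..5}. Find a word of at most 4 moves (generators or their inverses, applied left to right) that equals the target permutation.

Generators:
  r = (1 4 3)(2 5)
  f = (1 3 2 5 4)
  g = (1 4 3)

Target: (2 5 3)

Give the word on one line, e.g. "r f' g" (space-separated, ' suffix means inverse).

f r g' r

  after f: (1 3 2 5 4)
  after r: (3 5)
  after g': (1 3 5 4)
  after r: (2 5 3)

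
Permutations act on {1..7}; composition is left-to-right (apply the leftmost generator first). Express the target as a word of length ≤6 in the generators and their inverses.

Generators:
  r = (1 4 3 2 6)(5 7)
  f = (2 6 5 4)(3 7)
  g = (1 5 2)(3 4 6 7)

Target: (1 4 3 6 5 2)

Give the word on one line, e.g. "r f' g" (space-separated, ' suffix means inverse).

  after r': (1 6 2 3 4)(5 7)
  after g: (1 7 2 4 5 3 6)
  after r': (1 5 4 7 3 2)
  after f: (1 4 3 6 5 2)

r' g r' f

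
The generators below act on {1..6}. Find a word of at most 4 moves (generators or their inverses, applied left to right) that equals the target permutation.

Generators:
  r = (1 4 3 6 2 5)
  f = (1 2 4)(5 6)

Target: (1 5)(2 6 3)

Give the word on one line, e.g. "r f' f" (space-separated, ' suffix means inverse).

  after r': (1 5 2 6 3 4)
  after f: (1 6 3)(2 5 4)
  after f: (1 5)(2 6 3)

r' f f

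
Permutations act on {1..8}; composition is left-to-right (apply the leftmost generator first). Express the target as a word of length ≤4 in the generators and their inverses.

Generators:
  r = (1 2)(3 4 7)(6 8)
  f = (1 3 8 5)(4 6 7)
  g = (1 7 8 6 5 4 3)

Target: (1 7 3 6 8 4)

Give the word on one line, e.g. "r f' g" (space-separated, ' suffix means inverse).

  after f: (1 3 8 5)(4 6 7)
  after g': (1 4 8 6)(3 7 5)
  after f: (1 6 3 4 5 8 7)
  after f: (1 7 3 6 8 4)

f g' f f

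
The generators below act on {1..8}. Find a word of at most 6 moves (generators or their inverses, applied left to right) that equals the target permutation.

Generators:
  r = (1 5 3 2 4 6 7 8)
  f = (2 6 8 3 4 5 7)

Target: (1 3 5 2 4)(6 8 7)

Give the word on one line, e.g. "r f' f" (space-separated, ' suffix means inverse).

f r f f r'

  after f: (2 6 8 3 4 5 7)
  after r: (1 5 8 2 7 4 3 6)
  after f: (1 7 5 3 8 6)
  after f: (1 2 6)(4 5)
  after r': (1 3 5 2 4)(6 8 7)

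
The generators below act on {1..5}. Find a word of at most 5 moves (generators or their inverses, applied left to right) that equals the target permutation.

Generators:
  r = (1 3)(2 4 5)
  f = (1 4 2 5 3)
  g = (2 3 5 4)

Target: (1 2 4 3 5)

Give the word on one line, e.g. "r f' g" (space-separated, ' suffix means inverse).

  after f': (1 3 5 2 4)
  after g: (1 5 3 4)
  after r: (1 2 4 3 5)

f' g r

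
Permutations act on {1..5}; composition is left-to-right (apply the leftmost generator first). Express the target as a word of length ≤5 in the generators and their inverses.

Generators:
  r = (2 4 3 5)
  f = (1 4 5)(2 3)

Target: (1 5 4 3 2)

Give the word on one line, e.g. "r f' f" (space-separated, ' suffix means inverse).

f' r' f' r'

  after f': (1 5 4)(2 3)
  after r': (1 3 5 2 4)
  after f': (1 2)(3 4 5)
  after r': (1 5 4 3 2)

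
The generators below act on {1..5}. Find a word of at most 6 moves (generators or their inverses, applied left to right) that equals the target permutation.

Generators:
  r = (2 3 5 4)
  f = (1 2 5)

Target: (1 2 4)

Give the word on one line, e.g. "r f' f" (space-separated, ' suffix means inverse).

f f r f' r

  after f: (1 2 5)
  after f: (1 5 2)
  after r: (1 4 2)(3 5)
  after f': (1 4)(2 5 3)
  after r: (1 2 4)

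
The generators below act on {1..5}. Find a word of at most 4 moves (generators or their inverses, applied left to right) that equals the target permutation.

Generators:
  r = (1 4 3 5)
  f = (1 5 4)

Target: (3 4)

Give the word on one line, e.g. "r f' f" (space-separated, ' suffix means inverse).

  after f': (1 4 5)
  after r': (3 4)

f' r'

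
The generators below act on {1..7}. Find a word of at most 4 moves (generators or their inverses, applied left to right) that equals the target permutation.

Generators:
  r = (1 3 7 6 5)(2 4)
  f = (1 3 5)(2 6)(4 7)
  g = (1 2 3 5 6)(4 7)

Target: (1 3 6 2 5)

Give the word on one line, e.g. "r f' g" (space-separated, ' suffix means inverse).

  after g: (1 2 3 5 6)(4 7)
  after g: (1 3 6 2 5)

g g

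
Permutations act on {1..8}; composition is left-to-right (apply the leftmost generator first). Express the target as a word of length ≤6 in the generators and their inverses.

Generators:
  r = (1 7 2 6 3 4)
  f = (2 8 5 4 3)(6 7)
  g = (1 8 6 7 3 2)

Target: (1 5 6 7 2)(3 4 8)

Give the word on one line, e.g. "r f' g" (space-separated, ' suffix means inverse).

  after f: (2 8 5 4 3)(6 7)
  after g: (1 8 5 4 2 6 3)
  after f: (1 5 3)(2 7 6)(4 8)
  after r': (1 5 6 7 2)(3 4 8)

f g f r'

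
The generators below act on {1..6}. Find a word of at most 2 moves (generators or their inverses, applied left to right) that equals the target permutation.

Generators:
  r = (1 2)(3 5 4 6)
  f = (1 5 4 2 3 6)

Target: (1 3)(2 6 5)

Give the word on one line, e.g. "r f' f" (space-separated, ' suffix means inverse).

f' r

  after f': (1 6 3 2 4 5)
  after r: (1 3)(2 6 5)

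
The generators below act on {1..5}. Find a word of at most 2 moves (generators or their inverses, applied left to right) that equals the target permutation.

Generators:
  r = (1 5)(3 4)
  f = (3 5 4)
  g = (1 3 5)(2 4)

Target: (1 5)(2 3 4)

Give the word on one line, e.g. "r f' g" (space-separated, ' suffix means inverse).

  after g: (1 3 5)(2 4)
  after f: (1 5)(2 3 4)

g f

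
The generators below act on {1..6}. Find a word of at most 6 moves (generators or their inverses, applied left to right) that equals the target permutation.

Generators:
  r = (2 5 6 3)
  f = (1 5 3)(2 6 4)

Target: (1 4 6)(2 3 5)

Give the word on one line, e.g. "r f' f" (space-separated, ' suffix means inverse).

  after f: (1 5 3)(2 6 4)
  after f: (1 3 5)(2 4 6)
  after r: (1 2 4 3 6 5)
  after f': (1 4 5 3 2 6)
  after r: (1 4 6)(2 3 5)

f f r f' r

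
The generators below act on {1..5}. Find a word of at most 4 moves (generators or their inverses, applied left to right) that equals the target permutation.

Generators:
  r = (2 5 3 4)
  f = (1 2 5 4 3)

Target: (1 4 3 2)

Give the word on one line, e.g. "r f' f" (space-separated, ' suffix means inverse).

  after f': (1 3 4 5 2)
  after r: (1 4 3 2)

f' r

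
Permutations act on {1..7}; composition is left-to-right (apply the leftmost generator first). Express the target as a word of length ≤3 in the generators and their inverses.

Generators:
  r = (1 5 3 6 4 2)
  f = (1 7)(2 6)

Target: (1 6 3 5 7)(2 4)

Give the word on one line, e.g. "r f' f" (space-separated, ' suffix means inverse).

r' f

  after r': (1 2 4 6 3 5)
  after f: (1 6 3 5 7)(2 4)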